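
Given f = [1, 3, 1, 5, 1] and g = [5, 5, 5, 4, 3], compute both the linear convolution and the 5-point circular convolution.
Linear: y_lin[0] = 1×5 = 5; y_lin[1] = 1×5 + 3×5 = 20; y_lin[2] = 1×5 + 3×5 + 1×5 = 25; y_lin[3] = 1×4 + 3×5 + 1×5 + 5×5 = 49; y_lin[4] = 1×3 + 3×4 + 1×5 + 5×5 + 1×5 = 50; y_lin[5] = 3×3 + 1×4 + 5×5 + 1×5 = 43; y_lin[6] = 1×3 + 5×4 + 1×5 = 28; y_lin[7] = 5×3 + 1×4 = 19; y_lin[8] = 1×3 = 3 → [5, 20, 25, 49, 50, 43, 28, 19, 3]. Circular (length 5): y[0] = 1×5 + 3×3 + 1×4 + 5×5 + 1×5 = 48; y[1] = 1×5 + 3×5 + 1×3 + 5×4 + 1×5 = 48; y[2] = 1×5 + 3×5 + 1×5 + 5×3 + 1×4 = 44; y[3] = 1×4 + 3×5 + 1×5 + 5×5 + 1×3 = 52; y[4] = 1×3 + 3×4 + 1×5 + 5×5 + 1×5 = 50 → [48, 48, 44, 52, 50]

Linear: [5, 20, 25, 49, 50, 43, 28, 19, 3], Circular: [48, 48, 44, 52, 50]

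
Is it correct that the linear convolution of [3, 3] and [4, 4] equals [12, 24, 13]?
Recompute linear convolution of [3, 3] and [4, 4]: y[0] = 3×4 = 12; y[1] = 3×4 + 3×4 = 24; y[2] = 3×4 = 12 → [12, 24, 12]. Compare to given [12, 24, 13]: they differ at index 2: given 13, correct 12, so answer: No

No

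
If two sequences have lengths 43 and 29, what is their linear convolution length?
Linear/full convolution length: m + n - 1 = 43 + 29 - 1 = 71

71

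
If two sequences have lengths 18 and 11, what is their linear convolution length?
Linear/full convolution length: m + n - 1 = 18 + 11 - 1 = 28

28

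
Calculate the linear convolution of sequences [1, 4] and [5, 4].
y[0] = 1×5 = 5; y[1] = 1×4 + 4×5 = 24; y[2] = 4×4 = 16

[5, 24, 16]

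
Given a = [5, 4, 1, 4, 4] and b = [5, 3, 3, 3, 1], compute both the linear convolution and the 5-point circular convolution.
Linear: y_lin[0] = 5×5 = 25; y_lin[1] = 5×3 + 4×5 = 35; y_lin[2] = 5×3 + 4×3 + 1×5 = 32; y_lin[3] = 5×3 + 4×3 + 1×3 + 4×5 = 50; y_lin[4] = 5×1 + 4×3 + 1×3 + 4×3 + 4×5 = 52; y_lin[5] = 4×1 + 1×3 + 4×3 + 4×3 = 31; y_lin[6] = 1×1 + 4×3 + 4×3 = 25; y_lin[7] = 4×1 + 4×3 = 16; y_lin[8] = 4×1 = 4 → [25, 35, 32, 50, 52, 31, 25, 16, 4]. Circular (length 5): y[0] = 5×5 + 4×1 + 1×3 + 4×3 + 4×3 = 56; y[1] = 5×3 + 4×5 + 1×1 + 4×3 + 4×3 = 60; y[2] = 5×3 + 4×3 + 1×5 + 4×1 + 4×3 = 48; y[3] = 5×3 + 4×3 + 1×3 + 4×5 + 4×1 = 54; y[4] = 5×1 + 4×3 + 1×3 + 4×3 + 4×5 = 52 → [56, 60, 48, 54, 52]

Linear: [25, 35, 32, 50, 52, 31, 25, 16, 4], Circular: [56, 60, 48, 54, 52]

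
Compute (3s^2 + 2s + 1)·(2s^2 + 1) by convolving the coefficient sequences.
Ascending coefficients: a = [1, 2, 3], b = [1, 0, 2]. c[0] = 1×1 = 1; c[1] = 1×0 + 2×1 = 2; c[2] = 1×2 + 2×0 + 3×1 = 5; c[3] = 2×2 + 3×0 = 4; c[4] = 3×2 = 6. Result coefficients: [1, 2, 5, 4, 6] → 6s^4 + 4s^3 + 5s^2 + 2s + 1

6s^4 + 4s^3 + 5s^2 + 2s + 1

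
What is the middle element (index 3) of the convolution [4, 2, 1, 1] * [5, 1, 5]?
Use y[k] = Σ_i a[i]·b[k-i] at k=3. y[3] = 2×5 + 1×1 + 1×5 = 16

16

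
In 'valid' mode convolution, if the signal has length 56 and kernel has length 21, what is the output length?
'Valid' mode counts only positions where the kernel fully overlaps the signal: m - n + 1 = 56 - 21 + 1 = 36

36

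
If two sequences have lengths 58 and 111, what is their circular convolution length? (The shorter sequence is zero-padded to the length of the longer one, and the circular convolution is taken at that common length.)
Circular convolution (zero-padding the shorter input) has length max(m, n) = max(58, 111) = 111

111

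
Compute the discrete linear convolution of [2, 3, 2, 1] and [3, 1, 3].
y[0] = 2×3 = 6; y[1] = 2×1 + 3×3 = 11; y[2] = 2×3 + 3×1 + 2×3 = 15; y[3] = 3×3 + 2×1 + 1×3 = 14; y[4] = 2×3 + 1×1 = 7; y[5] = 1×3 = 3

[6, 11, 15, 14, 7, 3]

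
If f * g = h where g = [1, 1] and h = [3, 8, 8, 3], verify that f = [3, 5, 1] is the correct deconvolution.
Forward-compute [3, 5, 1] * [1, 1]: h[0] = 3×1 = 3; h[1] = 3×1 + 5×1 = 8; h[2] = 5×1 + 1×1 = 6; h[3] = 1×1 = 1 → [3, 8, 6, 1]. Does not match given h = [3, 8, 8, 3].

Not verified. [3, 5, 1] * [1, 1] = [3, 8, 6, 1], which differs from [3, 8, 8, 3] at index 2.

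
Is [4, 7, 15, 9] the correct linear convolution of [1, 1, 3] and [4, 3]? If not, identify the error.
Recompute linear convolution of [1, 1, 3] and [4, 3]: y[0] = 1×4 = 4; y[1] = 1×3 + 1×4 = 7; y[2] = 1×3 + 3×4 = 15; y[3] = 3×3 = 9 → [4, 7, 15, 9]. Given [4, 7, 15, 9] matches, so answer: Yes

Yes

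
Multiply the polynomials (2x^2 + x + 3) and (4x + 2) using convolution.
Ascending coefficients: a = [3, 1, 2], b = [2, 4]. c[0] = 3×2 = 6; c[1] = 3×4 + 1×2 = 14; c[2] = 1×4 + 2×2 = 8; c[3] = 2×4 = 8. Result coefficients: [6, 14, 8, 8] → 8x^3 + 8x^2 + 14x + 6

8x^3 + 8x^2 + 14x + 6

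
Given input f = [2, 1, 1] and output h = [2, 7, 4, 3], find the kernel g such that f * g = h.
Output length 4 = len(f) + len(g) - 1 ⇒ len(g) = 2. Solve g forward using g[k] = (h[k] - Σ_{i≥1} f[i]·g[k-i]) / f[0]: g[0] = h[0] / f[0] = 2 / 2 = 1; g[1] = (h[1] - 1×1) / f[0] = (7 - 1×1) / 2 = 3. So g = [1, 3]. Forward-check [2, 1, 1] * [1, 3]: h[0] = 2×1 = 2; h[1] = 2×3 + 1×1 = 7; h[2] = 1×3 + 1×1 = 4; h[3] = 1×3 = 3 → [2, 7, 4, 3] ✓

[1, 3]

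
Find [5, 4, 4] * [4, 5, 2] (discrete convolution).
y[0] = 5×4 = 20; y[1] = 5×5 + 4×4 = 41; y[2] = 5×2 + 4×5 + 4×4 = 46; y[3] = 4×2 + 4×5 = 28; y[4] = 4×2 = 8

[20, 41, 46, 28, 8]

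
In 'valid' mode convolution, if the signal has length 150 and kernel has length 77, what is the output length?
'Valid' mode counts only positions where the kernel fully overlaps the signal: m - n + 1 = 150 - 77 + 1 = 74

74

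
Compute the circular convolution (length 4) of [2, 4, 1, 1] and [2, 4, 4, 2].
Use y[k] = Σ_j x[j]·h[(k-j) mod 4]. y[0] = 2×2 + 4×2 + 1×4 + 1×4 = 20; y[1] = 2×4 + 4×2 + 1×2 + 1×4 = 22; y[2] = 2×4 + 4×4 + 1×2 + 1×2 = 28; y[3] = 2×2 + 4×4 + 1×4 + 1×2 = 26. Result: [20, 22, 28, 26]

[20, 22, 28, 26]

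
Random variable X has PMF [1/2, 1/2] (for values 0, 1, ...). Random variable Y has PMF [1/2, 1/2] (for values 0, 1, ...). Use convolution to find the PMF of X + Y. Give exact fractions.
P(X+Y=k) = Σ_i P(X=i)·P(Y=k-i) — a convolution of [1/2, 1/2] and [1/2, 1/2]. P(X+Y=0) = (1/2)×(1/2) = 1/4; P(X+Y=1) = (1/2)×(1/2) + (1/2)×(1/2) = 1/4 + 1/4 = 1/2; P(X+Y=2) = (1/2)×(1/2) = 1/4. PMF: [1/4, 1/2, 1/4] (sums to 1 ✓)

[1/4, 1/2, 1/4]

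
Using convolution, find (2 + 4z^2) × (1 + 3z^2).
Ascending coefficients: a = [2, 0, 4], b = [1, 0, 3]. c[0] = 2×1 = 2; c[1] = 2×0 + 0×1 = 0; c[2] = 2×3 + 0×0 + 4×1 = 10; c[3] = 0×3 + 4×0 = 0; c[4] = 4×3 = 12. Result coefficients: [2, 0, 10, 0, 12] → 2 + 10z^2 + 12z^4

2 + 10z^2 + 12z^4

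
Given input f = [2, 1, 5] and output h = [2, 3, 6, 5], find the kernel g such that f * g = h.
Output length 4 = len(f) + len(g) - 1 ⇒ len(g) = 2. Solve g forward using g[k] = (h[k] - Σ_{i≥1} f[i]·g[k-i]) / f[0]: g[0] = h[0] / f[0] = 2 / 2 = 1; g[1] = (h[1] - 1×1) / f[0] = (3 - 1×1) / 2 = 1. So g = [1, 1]. Forward-check [2, 1, 5] * [1, 1]: h[0] = 2×1 = 2; h[1] = 2×1 + 1×1 = 3; h[2] = 1×1 + 5×1 = 6; h[3] = 5×1 = 5 → [2, 3, 6, 5] ✓

[1, 1]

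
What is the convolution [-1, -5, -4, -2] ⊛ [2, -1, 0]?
y[0] = -1×2 = -2; y[1] = -1×-1 + -5×2 = -9; y[2] = -1×0 + -5×-1 + -4×2 = -3; y[3] = -5×0 + -4×-1 + -2×2 = 0; y[4] = -4×0 + -2×-1 = 2; y[5] = -2×0 = 0

[-2, -9, -3, 0, 2, 0]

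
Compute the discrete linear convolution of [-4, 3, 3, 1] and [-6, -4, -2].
y[0] = -4×-6 = 24; y[1] = -4×-4 + 3×-6 = -2; y[2] = -4×-2 + 3×-4 + 3×-6 = -22; y[3] = 3×-2 + 3×-4 + 1×-6 = -24; y[4] = 3×-2 + 1×-4 = -10; y[5] = 1×-2 = -2

[24, -2, -22, -24, -10, -2]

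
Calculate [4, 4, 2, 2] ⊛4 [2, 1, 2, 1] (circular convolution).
Use y[k] = Σ_j f[j]·g[(k-j) mod 4]. y[0] = 4×2 + 4×1 + 2×2 + 2×1 = 18; y[1] = 4×1 + 4×2 + 2×1 + 2×2 = 18; y[2] = 4×2 + 4×1 + 2×2 + 2×1 = 18; y[3] = 4×1 + 4×2 + 2×1 + 2×2 = 18. Result: [18, 18, 18, 18]

[18, 18, 18, 18]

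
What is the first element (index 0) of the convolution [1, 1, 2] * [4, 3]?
Use y[k] = Σ_i a[i]·b[k-i] at k=0. y[0] = 1×4 = 4

4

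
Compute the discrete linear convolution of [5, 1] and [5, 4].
y[0] = 5×5 = 25; y[1] = 5×4 + 1×5 = 25; y[2] = 1×4 = 4

[25, 25, 4]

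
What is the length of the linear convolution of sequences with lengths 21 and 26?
Linear/full convolution length: m + n - 1 = 21 + 26 - 1 = 46

46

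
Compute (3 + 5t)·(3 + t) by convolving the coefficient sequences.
Ascending coefficients: a = [3, 5], b = [3, 1]. c[0] = 3×3 = 9; c[1] = 3×1 + 5×3 = 18; c[2] = 5×1 = 5. Result coefficients: [9, 18, 5] → 9 + 18t + 5t^2

9 + 18t + 5t^2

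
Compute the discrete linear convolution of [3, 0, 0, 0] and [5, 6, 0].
y[0] = 3×5 = 15; y[1] = 3×6 + 0×5 = 18; y[2] = 3×0 + 0×6 + 0×5 = 0; y[3] = 0×0 + 0×6 + 0×5 = 0; y[4] = 0×0 + 0×6 = 0; y[5] = 0×0 = 0

[15, 18, 0, 0, 0, 0]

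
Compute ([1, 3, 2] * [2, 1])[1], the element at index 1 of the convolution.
Use y[k] = Σ_i a[i]·b[k-i] at k=1. y[1] = 1×1 + 3×2 = 7

7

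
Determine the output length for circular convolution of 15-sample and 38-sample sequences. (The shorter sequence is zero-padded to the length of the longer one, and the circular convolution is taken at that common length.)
Circular convolution (zero-padding the shorter input) has length max(m, n) = max(15, 38) = 38

38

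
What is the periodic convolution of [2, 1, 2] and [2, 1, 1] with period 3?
Use y[k] = Σ_j s[j]·t[(k-j) mod 3]. y[0] = 2×2 + 1×1 + 2×1 = 7; y[1] = 2×1 + 1×2 + 2×1 = 6; y[2] = 2×1 + 1×1 + 2×2 = 7. Result: [7, 6, 7]

[7, 6, 7]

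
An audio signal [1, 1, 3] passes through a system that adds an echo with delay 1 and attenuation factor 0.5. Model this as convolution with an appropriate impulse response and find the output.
Direct-path + delayed-attenuated-path model → impulse response h = [1, 0.5] (1 at lag 0, 0.5 at lag 1). Output y[n] = x[n] + 0.5·x[n - 1] (with x[n] = 0 outside 0..2): y[0] = 1 + 0.5×0 = 1; y[1] = 1 + 0.5×1 = 1.5; y[2] = 3 + 0.5×1 = 3.5; y[3] = 0 + 0.5×3 = 1.5. So y = [1, 1.5, 3.5, 1.5]

[1, 1.5, 3.5, 1.5]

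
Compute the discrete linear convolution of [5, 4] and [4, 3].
y[0] = 5×4 = 20; y[1] = 5×3 + 4×4 = 31; y[2] = 4×3 = 12

[20, 31, 12]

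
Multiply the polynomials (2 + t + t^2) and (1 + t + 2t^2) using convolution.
Ascending coefficients: a = [2, 1, 1], b = [1, 1, 2]. c[0] = 2×1 = 2; c[1] = 2×1 + 1×1 = 3; c[2] = 2×2 + 1×1 + 1×1 = 6; c[3] = 1×2 + 1×1 = 3; c[4] = 1×2 = 2. Result coefficients: [2, 3, 6, 3, 2] → 2 + 3t + 6t^2 + 3t^3 + 2t^4

2 + 3t + 6t^2 + 3t^3 + 2t^4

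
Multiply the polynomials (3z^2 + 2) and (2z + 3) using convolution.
Ascending coefficients: a = [2, 0, 3], b = [3, 2]. c[0] = 2×3 = 6; c[1] = 2×2 + 0×3 = 4; c[2] = 0×2 + 3×3 = 9; c[3] = 3×2 = 6. Result coefficients: [6, 4, 9, 6] → 6z^3 + 9z^2 + 4z + 6

6z^3 + 9z^2 + 4z + 6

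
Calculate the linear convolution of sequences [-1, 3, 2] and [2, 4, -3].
y[0] = -1×2 = -2; y[1] = -1×4 + 3×2 = 2; y[2] = -1×-3 + 3×4 + 2×2 = 19; y[3] = 3×-3 + 2×4 = -1; y[4] = 2×-3 = -6

[-2, 2, 19, -1, -6]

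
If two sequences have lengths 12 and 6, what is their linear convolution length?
Linear/full convolution length: m + n - 1 = 12 + 6 - 1 = 17

17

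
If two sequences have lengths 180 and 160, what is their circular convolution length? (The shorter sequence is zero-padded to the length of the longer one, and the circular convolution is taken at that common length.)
Circular convolution (zero-padding the shorter input) has length max(m, n) = max(180, 160) = 180

180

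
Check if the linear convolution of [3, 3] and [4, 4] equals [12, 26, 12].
Recompute linear convolution of [3, 3] and [4, 4]: y[0] = 3×4 = 12; y[1] = 3×4 + 3×4 = 24; y[2] = 3×4 = 12 → [12, 24, 12]. Compare to given [12, 26, 12]: they differ at index 1: given 26, correct 24, so answer: No

No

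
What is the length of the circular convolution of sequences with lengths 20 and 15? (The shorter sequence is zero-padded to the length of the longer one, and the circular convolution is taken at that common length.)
Circular convolution (zero-padding the shorter input) has length max(m, n) = max(20, 15) = 20

20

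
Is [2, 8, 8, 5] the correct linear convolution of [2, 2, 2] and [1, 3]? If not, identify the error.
Recompute linear convolution of [2, 2, 2] and [1, 3]: y[0] = 2×1 = 2; y[1] = 2×3 + 2×1 = 8; y[2] = 2×3 + 2×1 = 8; y[3] = 2×3 = 6 → [2, 8, 8, 6]. Compare to given [2, 8, 8, 5]: they differ at index 3: given 5, correct 6, so answer: No

No. Error at index 3: given 5, correct 6.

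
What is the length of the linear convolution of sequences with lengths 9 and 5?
Linear/full convolution length: m + n - 1 = 9 + 5 - 1 = 13

13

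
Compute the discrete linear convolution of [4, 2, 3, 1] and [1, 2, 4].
y[0] = 4×1 = 4; y[1] = 4×2 + 2×1 = 10; y[2] = 4×4 + 2×2 + 3×1 = 23; y[3] = 2×4 + 3×2 + 1×1 = 15; y[4] = 3×4 + 1×2 = 14; y[5] = 1×4 = 4

[4, 10, 23, 15, 14, 4]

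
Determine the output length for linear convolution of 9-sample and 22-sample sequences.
Linear/full convolution length: m + n - 1 = 9 + 22 - 1 = 30

30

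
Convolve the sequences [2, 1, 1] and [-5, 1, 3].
y[0] = 2×-5 = -10; y[1] = 2×1 + 1×-5 = -3; y[2] = 2×3 + 1×1 + 1×-5 = 2; y[3] = 1×3 + 1×1 = 4; y[4] = 1×3 = 3

[-10, -3, 2, 4, 3]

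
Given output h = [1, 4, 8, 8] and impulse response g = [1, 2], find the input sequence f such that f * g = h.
Deconvolve h=[1, 4, 8, 8] by g=[1, 2]. Since g[0]=1, solve forward: f[0] = h[0] / 1 = 1; f[1] = (h[1] - 1×2) / 1 = 2; f[2] = (h[2] - 2×2) / 1 = 4. So f = [1, 2, 4]. Check by forward convolution: h[0] = 1×1 = 1; h[1] = 1×2 + 2×1 = 4; h[2] = 2×2 + 4×1 = 8; h[3] = 4×2 = 8

[1, 2, 4]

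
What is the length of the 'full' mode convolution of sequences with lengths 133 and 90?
Linear/full convolution length: m + n - 1 = 133 + 90 - 1 = 222

222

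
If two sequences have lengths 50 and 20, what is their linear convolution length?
Linear/full convolution length: m + n - 1 = 50 + 20 - 1 = 69

69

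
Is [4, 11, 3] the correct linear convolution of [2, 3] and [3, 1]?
Recompute linear convolution of [2, 3] and [3, 1]: y[0] = 2×3 = 6; y[1] = 2×1 + 3×3 = 11; y[2] = 3×1 = 3 → [6, 11, 3]. Compare to given [4, 11, 3]: they differ at index 0: given 4, correct 6, so answer: No

No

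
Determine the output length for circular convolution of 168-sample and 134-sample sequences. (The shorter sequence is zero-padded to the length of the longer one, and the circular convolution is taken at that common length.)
Circular convolution (zero-padding the shorter input) has length max(m, n) = max(168, 134) = 168

168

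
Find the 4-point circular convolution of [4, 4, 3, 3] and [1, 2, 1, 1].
Use y[k] = Σ_j u[j]·v[(k-j) mod 4]. y[0] = 4×1 + 4×1 + 3×1 + 3×2 = 17; y[1] = 4×2 + 4×1 + 3×1 + 3×1 = 18; y[2] = 4×1 + 4×2 + 3×1 + 3×1 = 18; y[3] = 4×1 + 4×1 + 3×2 + 3×1 = 17. Result: [17, 18, 18, 17]

[17, 18, 18, 17]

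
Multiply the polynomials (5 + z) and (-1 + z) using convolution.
Ascending coefficients: a = [5, 1], b = [-1, 1]. c[0] = 5×-1 = -5; c[1] = 5×1 + 1×-1 = 4; c[2] = 1×1 = 1. Result coefficients: [-5, 4, 1] → -5 + 4z + z^2

-5 + 4z + z^2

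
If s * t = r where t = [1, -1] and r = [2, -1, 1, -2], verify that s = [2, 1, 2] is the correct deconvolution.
Forward-compute [2, 1, 2] * [1, -1]: r[0] = 2×1 = 2; r[1] = 2×-1 + 1×1 = -1; r[2] = 1×-1 + 2×1 = 1; r[3] = 2×-1 = -2 → [2, -1, 1, -2]. Matches given r = [2, -1, 1, -2], so verified.

Verified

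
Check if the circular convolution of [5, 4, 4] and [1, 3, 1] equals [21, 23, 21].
Recompute circular convolution of [5, 4, 4] and [1, 3, 1]: y[0] = 5×1 + 4×1 + 4×3 = 21; y[1] = 5×3 + 4×1 + 4×1 = 23; y[2] = 5×1 + 4×3 + 4×1 = 21 → [21, 23, 21]. Given [21, 23, 21] matches, so answer: Yes

Yes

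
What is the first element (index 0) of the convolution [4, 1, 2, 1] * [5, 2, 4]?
Use y[k] = Σ_i a[i]·b[k-i] at k=0. y[0] = 4×5 = 20

20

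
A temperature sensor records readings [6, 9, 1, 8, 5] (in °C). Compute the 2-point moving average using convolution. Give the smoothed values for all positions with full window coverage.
2-point moving average kernel = [1, 1]. Apply in 'valid' mode (full window coverage): avg[0] = (6 + 9) / 2 = 7.5; avg[1] = (9 + 1) / 2 = 5.0; avg[2] = (1 + 8) / 2 = 4.5; avg[3] = (8 + 5) / 2 = 6.5. Smoothed values: [7.5, 5.0, 4.5, 6.5]

[7.5, 5.0, 4.5, 6.5]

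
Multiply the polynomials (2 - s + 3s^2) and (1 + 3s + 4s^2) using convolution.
Ascending coefficients: a = [2, -1, 3], b = [1, 3, 4]. c[0] = 2×1 = 2; c[1] = 2×3 + -1×1 = 5; c[2] = 2×4 + -1×3 + 3×1 = 8; c[3] = -1×4 + 3×3 = 5; c[4] = 3×4 = 12. Result coefficients: [2, 5, 8, 5, 12] → 2 + 5s + 8s^2 + 5s^3 + 12s^4

2 + 5s + 8s^2 + 5s^3 + 12s^4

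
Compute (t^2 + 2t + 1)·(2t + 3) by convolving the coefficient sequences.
Ascending coefficients: a = [1, 2, 1], b = [3, 2]. c[0] = 1×3 = 3; c[1] = 1×2 + 2×3 = 8; c[2] = 2×2 + 1×3 = 7; c[3] = 1×2 = 2. Result coefficients: [3, 8, 7, 2] → 2t^3 + 7t^2 + 8t + 3

2t^3 + 7t^2 + 8t + 3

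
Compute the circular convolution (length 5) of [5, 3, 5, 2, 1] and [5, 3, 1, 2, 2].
Use y[k] = Σ_j f[j]·g[(k-j) mod 5]. y[0] = 5×5 + 3×2 + 5×2 + 2×1 + 1×3 = 46; y[1] = 5×3 + 3×5 + 5×2 + 2×2 + 1×1 = 45; y[2] = 5×1 + 3×3 + 5×5 + 2×2 + 1×2 = 45; y[3] = 5×2 + 3×1 + 5×3 + 2×5 + 1×2 = 40; y[4] = 5×2 + 3×2 + 5×1 + 2×3 + 1×5 = 32. Result: [46, 45, 45, 40, 32]

[46, 45, 45, 40, 32]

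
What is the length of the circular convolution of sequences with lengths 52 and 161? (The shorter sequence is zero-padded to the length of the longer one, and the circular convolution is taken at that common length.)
Circular convolution (zero-padding the shorter input) has length max(m, n) = max(52, 161) = 161

161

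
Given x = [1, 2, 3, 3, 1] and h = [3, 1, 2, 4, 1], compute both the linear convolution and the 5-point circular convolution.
Linear: y_lin[0] = 1×3 = 3; y_lin[1] = 1×1 + 2×3 = 7; y_lin[2] = 1×2 + 2×1 + 3×3 = 13; y_lin[3] = 1×4 + 2×2 + 3×1 + 3×3 = 20; y_lin[4] = 1×1 + 2×4 + 3×2 + 3×1 + 1×3 = 21; y_lin[5] = 2×1 + 3×4 + 3×2 + 1×1 = 21; y_lin[6] = 3×1 + 3×4 + 1×2 = 17; y_lin[7] = 3×1 + 1×4 = 7; y_lin[8] = 1×1 = 1 → [3, 7, 13, 20, 21, 21, 17, 7, 1]. Circular (length 5): y[0] = 1×3 + 2×1 + 3×4 + 3×2 + 1×1 = 24; y[1] = 1×1 + 2×3 + 3×1 + 3×4 + 1×2 = 24; y[2] = 1×2 + 2×1 + 3×3 + 3×1 + 1×4 = 20; y[3] = 1×4 + 2×2 + 3×1 + 3×3 + 1×1 = 21; y[4] = 1×1 + 2×4 + 3×2 + 3×1 + 1×3 = 21 → [24, 24, 20, 21, 21]

Linear: [3, 7, 13, 20, 21, 21, 17, 7, 1], Circular: [24, 24, 20, 21, 21]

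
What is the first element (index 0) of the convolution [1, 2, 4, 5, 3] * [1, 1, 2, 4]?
Use y[k] = Σ_i a[i]·b[k-i] at k=0. y[0] = 1×1 = 1

1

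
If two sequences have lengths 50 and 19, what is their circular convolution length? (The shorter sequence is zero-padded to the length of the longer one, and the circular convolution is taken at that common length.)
Circular convolution (zero-padding the shorter input) has length max(m, n) = max(50, 19) = 50

50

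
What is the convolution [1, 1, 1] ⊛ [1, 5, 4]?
y[0] = 1×1 = 1; y[1] = 1×5 + 1×1 = 6; y[2] = 1×4 + 1×5 + 1×1 = 10; y[3] = 1×4 + 1×5 = 9; y[4] = 1×4 = 4

[1, 6, 10, 9, 4]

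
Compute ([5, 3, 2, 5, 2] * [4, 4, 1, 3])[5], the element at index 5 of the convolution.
Use y[k] = Σ_i a[i]·b[k-i] at k=5. y[5] = 2×3 + 5×1 + 2×4 = 19

19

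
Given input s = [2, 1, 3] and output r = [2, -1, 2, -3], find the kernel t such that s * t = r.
Output length 4 = len(s) + len(t) - 1 ⇒ len(t) = 2. Solve t forward using t[k] = (r[k] - Σ_{i≥1} s[i]·t[k-i]) / s[0]: t[0] = r[0] / s[0] = 2 / 2 = 1; t[1] = (r[1] - 1×1) / s[0] = (-1 - 1×1) / 2 = -1. So t = [1, -1]. Forward-check [2, 1, 3] * [1, -1]: r[0] = 2×1 = 2; r[1] = 2×-1 + 1×1 = -1; r[2] = 1×-1 + 3×1 = 2; r[3] = 3×-1 = -3 → [2, -1, 2, -3] ✓

[1, -1]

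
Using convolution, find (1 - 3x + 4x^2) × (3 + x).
Ascending coefficients: a = [1, -3, 4], b = [3, 1]. c[0] = 1×3 = 3; c[1] = 1×1 + -3×3 = -8; c[2] = -3×1 + 4×3 = 9; c[3] = 4×1 = 4. Result coefficients: [3, -8, 9, 4] → 3 - 8x + 9x^2 + 4x^3

3 - 8x + 9x^2 + 4x^3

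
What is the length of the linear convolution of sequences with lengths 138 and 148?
Linear/full convolution length: m + n - 1 = 138 + 148 - 1 = 285

285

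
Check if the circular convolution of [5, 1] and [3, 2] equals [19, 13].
Recompute circular convolution of [5, 1] and [3, 2]: y[0] = 5×3 + 1×2 = 17; y[1] = 5×2 + 1×3 = 13 → [17, 13]. Compare to given [19, 13]: they differ at index 0: given 19, correct 17, so answer: No

No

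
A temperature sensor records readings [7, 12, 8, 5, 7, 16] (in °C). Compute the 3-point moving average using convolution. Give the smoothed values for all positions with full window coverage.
3-point moving average kernel = [1, 1, 1]. Apply in 'valid' mode (full window coverage): avg[0] = (7 + 12 + 8) / 3 = 9.0; avg[1] = (12 + 8 + 5) / 3 = 8.33; avg[2] = (8 + 5 + 7) / 3 = 6.67; avg[3] = (5 + 7 + 16) / 3 = 9.33. Smoothed values: [9.0, 8.33, 6.67, 9.33]

[9.0, 8.33, 6.67, 9.33]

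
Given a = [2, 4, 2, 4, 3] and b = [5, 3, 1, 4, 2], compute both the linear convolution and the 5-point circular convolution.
Linear: y_lin[0] = 2×5 = 10; y_lin[1] = 2×3 + 4×5 = 26; y_lin[2] = 2×1 + 4×3 + 2×5 = 24; y_lin[3] = 2×4 + 4×1 + 2×3 + 4×5 = 38; y_lin[4] = 2×2 + 4×4 + 2×1 + 4×3 + 3×5 = 49; y_lin[5] = 4×2 + 2×4 + 4×1 + 3×3 = 29; y_lin[6] = 2×2 + 4×4 + 3×1 = 23; y_lin[7] = 4×2 + 3×4 = 20; y_lin[8] = 3×2 = 6 → [10, 26, 24, 38, 49, 29, 23, 20, 6]. Circular (length 5): y[0] = 2×5 + 4×2 + 2×4 + 4×1 + 3×3 = 39; y[1] = 2×3 + 4×5 + 2×2 + 4×4 + 3×1 = 49; y[2] = 2×1 + 4×3 + 2×5 + 4×2 + 3×4 = 44; y[3] = 2×4 + 4×1 + 2×3 + 4×5 + 3×2 = 44; y[4] = 2×2 + 4×4 + 2×1 + 4×3 + 3×5 = 49 → [39, 49, 44, 44, 49]

Linear: [10, 26, 24, 38, 49, 29, 23, 20, 6], Circular: [39, 49, 44, 44, 49]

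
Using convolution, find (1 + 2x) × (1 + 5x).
Ascending coefficients: a = [1, 2], b = [1, 5]. c[0] = 1×1 = 1; c[1] = 1×5 + 2×1 = 7; c[2] = 2×5 = 10. Result coefficients: [1, 7, 10] → 1 + 7x + 10x^2

1 + 7x + 10x^2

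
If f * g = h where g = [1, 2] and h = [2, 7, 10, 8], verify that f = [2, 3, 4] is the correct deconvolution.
Forward-compute [2, 3, 4] * [1, 2]: h[0] = 2×1 = 2; h[1] = 2×2 + 3×1 = 7; h[2] = 3×2 + 4×1 = 10; h[3] = 4×2 = 8 → [2, 7, 10, 8]. Matches given h = [2, 7, 10, 8], so verified.

Verified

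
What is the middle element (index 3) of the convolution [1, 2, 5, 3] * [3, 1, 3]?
Use y[k] = Σ_i a[i]·b[k-i] at k=3. y[3] = 2×3 + 5×1 + 3×3 = 20

20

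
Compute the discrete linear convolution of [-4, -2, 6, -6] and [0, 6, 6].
y[0] = -4×0 = 0; y[1] = -4×6 + -2×0 = -24; y[2] = -4×6 + -2×6 + 6×0 = -36; y[3] = -2×6 + 6×6 + -6×0 = 24; y[4] = 6×6 + -6×6 = 0; y[5] = -6×6 = -36

[0, -24, -36, 24, 0, -36]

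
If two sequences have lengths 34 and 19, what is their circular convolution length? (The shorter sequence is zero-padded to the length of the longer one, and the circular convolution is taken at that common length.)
Circular convolution (zero-padding the shorter input) has length max(m, n) = max(34, 19) = 34

34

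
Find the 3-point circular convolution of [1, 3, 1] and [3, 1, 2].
Use y[k] = Σ_j u[j]·v[(k-j) mod 3]. y[0] = 1×3 + 3×2 + 1×1 = 10; y[1] = 1×1 + 3×3 + 1×2 = 12; y[2] = 1×2 + 3×1 + 1×3 = 8. Result: [10, 12, 8]

[10, 12, 8]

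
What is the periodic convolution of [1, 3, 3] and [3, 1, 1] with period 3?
Use y[k] = Σ_j s[j]·t[(k-j) mod 3]. y[0] = 1×3 + 3×1 + 3×1 = 9; y[1] = 1×1 + 3×3 + 3×1 = 13; y[2] = 1×1 + 3×1 + 3×3 = 13. Result: [9, 13, 13]

[9, 13, 13]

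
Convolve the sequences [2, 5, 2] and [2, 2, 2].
y[0] = 2×2 = 4; y[1] = 2×2 + 5×2 = 14; y[2] = 2×2 + 5×2 + 2×2 = 18; y[3] = 5×2 + 2×2 = 14; y[4] = 2×2 = 4

[4, 14, 18, 14, 4]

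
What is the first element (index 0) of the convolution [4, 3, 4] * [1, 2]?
Use y[k] = Σ_i a[i]·b[k-i] at k=0. y[0] = 4×1 = 4

4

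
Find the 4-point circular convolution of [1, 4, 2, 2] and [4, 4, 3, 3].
Use y[k] = Σ_j s[j]·t[(k-j) mod 4]. y[0] = 1×4 + 4×3 + 2×3 + 2×4 = 30; y[1] = 1×4 + 4×4 + 2×3 + 2×3 = 32; y[2] = 1×3 + 4×4 + 2×4 + 2×3 = 33; y[3] = 1×3 + 4×3 + 2×4 + 2×4 = 31. Result: [30, 32, 33, 31]

[30, 32, 33, 31]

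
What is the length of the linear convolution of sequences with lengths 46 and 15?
Linear/full convolution length: m + n - 1 = 46 + 15 - 1 = 60

60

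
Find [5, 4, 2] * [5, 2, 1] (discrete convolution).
y[0] = 5×5 = 25; y[1] = 5×2 + 4×5 = 30; y[2] = 5×1 + 4×2 + 2×5 = 23; y[3] = 4×1 + 2×2 = 8; y[4] = 2×1 = 2

[25, 30, 23, 8, 2]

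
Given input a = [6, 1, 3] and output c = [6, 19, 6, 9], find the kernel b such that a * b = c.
Output length 4 = len(a) + len(b) - 1 ⇒ len(b) = 2. Solve b forward using b[k] = (c[k] - Σ_{i≥1} a[i]·b[k-i]) / a[0]: b[0] = c[0] / a[0] = 6 / 6 = 1; b[1] = (c[1] - 1×1) / a[0] = (19 - 1×1) / 6 = 3. So b = [1, 3]. Forward-check [6, 1, 3] * [1, 3]: c[0] = 6×1 = 6; c[1] = 6×3 + 1×1 = 19; c[2] = 1×3 + 3×1 = 6; c[3] = 3×3 = 9 → [6, 19, 6, 9] ✓

[1, 3]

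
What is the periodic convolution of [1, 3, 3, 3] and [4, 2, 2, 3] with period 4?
Use y[k] = Σ_j f[j]·g[(k-j) mod 4]. y[0] = 1×4 + 3×3 + 3×2 + 3×2 = 25; y[1] = 1×2 + 3×4 + 3×3 + 3×2 = 29; y[2] = 1×2 + 3×2 + 3×4 + 3×3 = 29; y[3] = 1×3 + 3×2 + 3×2 + 3×4 = 27. Result: [25, 29, 29, 27]

[25, 29, 29, 27]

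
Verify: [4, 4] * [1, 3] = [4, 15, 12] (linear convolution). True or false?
Recompute linear convolution of [4, 4] and [1, 3]: y[0] = 4×1 = 4; y[1] = 4×3 + 4×1 = 16; y[2] = 4×3 = 12 → [4, 16, 12]. Compare to given [4, 15, 12]: they differ at index 1: given 15, correct 16, so answer: No

No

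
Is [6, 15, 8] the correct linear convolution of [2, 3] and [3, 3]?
Recompute linear convolution of [2, 3] and [3, 3]: y[0] = 2×3 = 6; y[1] = 2×3 + 3×3 = 15; y[2] = 3×3 = 9 → [6, 15, 9]. Compare to given [6, 15, 8]: they differ at index 2: given 8, correct 9, so answer: No

No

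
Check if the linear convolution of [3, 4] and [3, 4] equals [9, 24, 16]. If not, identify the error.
Recompute linear convolution of [3, 4] and [3, 4]: y[0] = 3×3 = 9; y[1] = 3×4 + 4×3 = 24; y[2] = 4×4 = 16 → [9, 24, 16]. Given [9, 24, 16] matches, so answer: Yes

Yes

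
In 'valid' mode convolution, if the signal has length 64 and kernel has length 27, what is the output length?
'Valid' mode counts only positions where the kernel fully overlaps the signal: m - n + 1 = 64 - 27 + 1 = 38

38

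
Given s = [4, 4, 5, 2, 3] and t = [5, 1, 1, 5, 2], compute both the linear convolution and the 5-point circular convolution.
Linear: y_lin[0] = 4×5 = 20; y_lin[1] = 4×1 + 4×5 = 24; y_lin[2] = 4×1 + 4×1 + 5×5 = 33; y_lin[3] = 4×5 + 4×1 + 5×1 + 2×5 = 39; y_lin[4] = 4×2 + 4×5 + 5×1 + 2×1 + 3×5 = 50; y_lin[5] = 4×2 + 5×5 + 2×1 + 3×1 = 38; y_lin[6] = 5×2 + 2×5 + 3×1 = 23; y_lin[7] = 2×2 + 3×5 = 19; y_lin[8] = 3×2 = 6 → [20, 24, 33, 39, 50, 38, 23, 19, 6]. Circular (length 5): y[0] = 4×5 + 4×2 + 5×5 + 2×1 + 3×1 = 58; y[1] = 4×1 + 4×5 + 5×2 + 2×5 + 3×1 = 47; y[2] = 4×1 + 4×1 + 5×5 + 2×2 + 3×5 = 52; y[3] = 4×5 + 4×1 + 5×1 + 2×5 + 3×2 = 45; y[4] = 4×2 + 4×5 + 5×1 + 2×1 + 3×5 = 50 → [58, 47, 52, 45, 50]

Linear: [20, 24, 33, 39, 50, 38, 23, 19, 6], Circular: [58, 47, 52, 45, 50]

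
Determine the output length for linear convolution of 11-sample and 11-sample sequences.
Linear/full convolution length: m + n - 1 = 11 + 11 - 1 = 21

21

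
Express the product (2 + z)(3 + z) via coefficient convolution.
Ascending coefficients: a = [2, 1], b = [3, 1]. c[0] = 2×3 = 6; c[1] = 2×1 + 1×3 = 5; c[2] = 1×1 = 1. Result coefficients: [6, 5, 1] → 6 + 5z + z^2

6 + 5z + z^2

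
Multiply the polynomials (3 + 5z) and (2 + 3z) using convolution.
Ascending coefficients: a = [3, 5], b = [2, 3]. c[0] = 3×2 = 6; c[1] = 3×3 + 5×2 = 19; c[2] = 5×3 = 15. Result coefficients: [6, 19, 15] → 6 + 19z + 15z^2

6 + 19z + 15z^2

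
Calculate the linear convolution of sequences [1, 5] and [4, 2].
y[0] = 1×4 = 4; y[1] = 1×2 + 5×4 = 22; y[2] = 5×2 = 10

[4, 22, 10]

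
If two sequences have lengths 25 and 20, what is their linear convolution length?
Linear/full convolution length: m + n - 1 = 25 + 20 - 1 = 44

44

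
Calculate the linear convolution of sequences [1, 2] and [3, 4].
y[0] = 1×3 = 3; y[1] = 1×4 + 2×3 = 10; y[2] = 2×4 = 8

[3, 10, 8]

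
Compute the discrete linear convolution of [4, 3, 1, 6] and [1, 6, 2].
y[0] = 4×1 = 4; y[1] = 4×6 + 3×1 = 27; y[2] = 4×2 + 3×6 + 1×1 = 27; y[3] = 3×2 + 1×6 + 6×1 = 18; y[4] = 1×2 + 6×6 = 38; y[5] = 6×2 = 12

[4, 27, 27, 18, 38, 12]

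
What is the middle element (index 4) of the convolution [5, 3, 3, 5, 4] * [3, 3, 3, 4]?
Use y[k] = Σ_i a[i]·b[k-i] at k=4. y[4] = 3×4 + 3×3 + 5×3 + 4×3 = 48

48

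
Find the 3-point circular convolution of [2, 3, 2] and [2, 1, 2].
Use y[k] = Σ_j x[j]·h[(k-j) mod 3]. y[0] = 2×2 + 3×2 + 2×1 = 12; y[1] = 2×1 + 3×2 + 2×2 = 12; y[2] = 2×2 + 3×1 + 2×2 = 11. Result: [12, 12, 11]

[12, 12, 11]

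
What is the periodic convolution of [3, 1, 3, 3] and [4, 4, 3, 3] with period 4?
Use y[k] = Σ_j s[j]·t[(k-j) mod 4]. y[0] = 3×4 + 1×3 + 3×3 + 3×4 = 36; y[1] = 3×4 + 1×4 + 3×3 + 3×3 = 34; y[2] = 3×3 + 1×4 + 3×4 + 3×3 = 34; y[3] = 3×3 + 1×3 + 3×4 + 3×4 = 36. Result: [36, 34, 34, 36]

[36, 34, 34, 36]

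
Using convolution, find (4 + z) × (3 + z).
Ascending coefficients: a = [4, 1], b = [3, 1]. c[0] = 4×3 = 12; c[1] = 4×1 + 1×3 = 7; c[2] = 1×1 = 1. Result coefficients: [12, 7, 1] → 12 + 7z + z^2

12 + 7z + z^2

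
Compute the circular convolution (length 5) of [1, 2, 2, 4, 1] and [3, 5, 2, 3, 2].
Use y[k] = Σ_j a[j]·b[(k-j) mod 5]. y[0] = 1×3 + 2×2 + 2×3 + 4×2 + 1×5 = 26; y[1] = 1×5 + 2×3 + 2×2 + 4×3 + 1×2 = 29; y[2] = 1×2 + 2×5 + 2×3 + 4×2 + 1×3 = 29; y[3] = 1×3 + 2×2 + 2×5 + 4×3 + 1×2 = 31; y[4] = 1×2 + 2×3 + 2×2 + 4×5 + 1×3 = 35. Result: [26, 29, 29, 31, 35]

[26, 29, 29, 31, 35]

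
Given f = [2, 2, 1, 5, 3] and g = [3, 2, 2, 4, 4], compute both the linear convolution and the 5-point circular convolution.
Linear: y_lin[0] = 2×3 = 6; y_lin[1] = 2×2 + 2×3 = 10; y_lin[2] = 2×2 + 2×2 + 1×3 = 11; y_lin[3] = 2×4 + 2×2 + 1×2 + 5×3 = 29; y_lin[4] = 2×4 + 2×4 + 1×2 + 5×2 + 3×3 = 37; y_lin[5] = 2×4 + 1×4 + 5×2 + 3×2 = 28; y_lin[6] = 1×4 + 5×4 + 3×2 = 30; y_lin[7] = 5×4 + 3×4 = 32; y_lin[8] = 3×4 = 12 → [6, 10, 11, 29, 37, 28, 30, 32, 12]. Circular (length 5): y[0] = 2×3 + 2×4 + 1×4 + 5×2 + 3×2 = 34; y[1] = 2×2 + 2×3 + 1×4 + 5×4 + 3×2 = 40; y[2] = 2×2 + 2×2 + 1×3 + 5×4 + 3×4 = 43; y[3] = 2×4 + 2×2 + 1×2 + 5×3 + 3×4 = 41; y[4] = 2×4 + 2×4 + 1×2 + 5×2 + 3×3 = 37 → [34, 40, 43, 41, 37]

Linear: [6, 10, 11, 29, 37, 28, 30, 32, 12], Circular: [34, 40, 43, 41, 37]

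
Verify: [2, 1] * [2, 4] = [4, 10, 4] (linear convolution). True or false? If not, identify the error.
Recompute linear convolution of [2, 1] and [2, 4]: y[0] = 2×2 = 4; y[1] = 2×4 + 1×2 = 10; y[2] = 1×4 = 4 → [4, 10, 4]. Given [4, 10, 4] matches, so answer: Yes

Yes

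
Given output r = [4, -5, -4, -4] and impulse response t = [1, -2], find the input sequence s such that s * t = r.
Deconvolve r=[4, -5, -4, -4] by t=[1, -2]. Since t[0]=1, solve forward: s[0] = r[0] / 1 = 4; s[1] = (r[1] - 4×-2) / 1 = 3; s[2] = (r[2] - 3×-2) / 1 = 2. So s = [4, 3, 2]. Check by forward convolution: r[0] = 4×1 = 4; r[1] = 4×-2 + 3×1 = -5; r[2] = 3×-2 + 2×1 = -4; r[3] = 2×-2 = -4

[4, 3, 2]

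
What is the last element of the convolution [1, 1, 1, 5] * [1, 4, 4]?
Use y[k] = Σ_i a[i]·b[k-i] at k=5. y[5] = 5×4 = 20

20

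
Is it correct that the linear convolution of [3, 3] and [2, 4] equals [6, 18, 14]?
Recompute linear convolution of [3, 3] and [2, 4]: y[0] = 3×2 = 6; y[1] = 3×4 + 3×2 = 18; y[2] = 3×4 = 12 → [6, 18, 12]. Compare to given [6, 18, 14]: they differ at index 2: given 14, correct 12, so answer: No

No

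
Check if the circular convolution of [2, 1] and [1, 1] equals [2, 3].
Recompute circular convolution of [2, 1] and [1, 1]: y[0] = 2×1 + 1×1 = 3; y[1] = 2×1 + 1×1 = 3 → [3, 3]. Compare to given [2, 3]: they differ at index 0: given 2, correct 3, so answer: No

No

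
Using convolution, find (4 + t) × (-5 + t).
Ascending coefficients: a = [4, 1], b = [-5, 1]. c[0] = 4×-5 = -20; c[1] = 4×1 + 1×-5 = -1; c[2] = 1×1 = 1. Result coefficients: [-20, -1, 1] → -20 - t + t^2

-20 - t + t^2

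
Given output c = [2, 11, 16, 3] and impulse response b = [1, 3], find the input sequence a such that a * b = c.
Deconvolve c=[2, 11, 16, 3] by b=[1, 3]. Since b[0]=1, solve forward: a[0] = c[0] / 1 = 2; a[1] = (c[1] - 2×3) / 1 = 5; a[2] = (c[2] - 5×3) / 1 = 1. So a = [2, 5, 1]. Check by forward convolution: c[0] = 2×1 = 2; c[1] = 2×3 + 5×1 = 11; c[2] = 5×3 + 1×1 = 16; c[3] = 1×3 = 3

[2, 5, 1]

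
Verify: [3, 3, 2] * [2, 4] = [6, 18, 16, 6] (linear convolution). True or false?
Recompute linear convolution of [3, 3, 2] and [2, 4]: y[0] = 3×2 = 6; y[1] = 3×4 + 3×2 = 18; y[2] = 3×4 + 2×2 = 16; y[3] = 2×4 = 8 → [6, 18, 16, 8]. Compare to given [6, 18, 16, 6]: they differ at index 3: given 6, correct 8, so answer: No

No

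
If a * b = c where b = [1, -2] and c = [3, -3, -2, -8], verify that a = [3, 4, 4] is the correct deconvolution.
Forward-compute [3, 4, 4] * [1, -2]: c[0] = 3×1 = 3; c[1] = 3×-2 + 4×1 = -2; c[2] = 4×-2 + 4×1 = -4; c[3] = 4×-2 = -8 → [3, -2, -4, -8]. Does not match given c = [3, -3, -2, -8].

Not verified. [3, 4, 4] * [1, -2] = [3, -2, -4, -8], which differs from [3, -3, -2, -8] at index 1.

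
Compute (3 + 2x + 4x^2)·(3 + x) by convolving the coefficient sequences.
Ascending coefficients: a = [3, 2, 4], b = [3, 1]. c[0] = 3×3 = 9; c[1] = 3×1 + 2×3 = 9; c[2] = 2×1 + 4×3 = 14; c[3] = 4×1 = 4. Result coefficients: [9, 9, 14, 4] → 9 + 9x + 14x^2 + 4x^3

9 + 9x + 14x^2 + 4x^3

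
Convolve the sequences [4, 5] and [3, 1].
y[0] = 4×3 = 12; y[1] = 4×1 + 5×3 = 19; y[2] = 5×1 = 5

[12, 19, 5]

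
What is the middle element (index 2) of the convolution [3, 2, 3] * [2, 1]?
Use y[k] = Σ_i a[i]·b[k-i] at k=2. y[2] = 2×1 + 3×2 = 8

8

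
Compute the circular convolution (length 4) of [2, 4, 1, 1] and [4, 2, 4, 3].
Use y[k] = Σ_j x[j]·h[(k-j) mod 4]. y[0] = 2×4 + 4×3 + 1×4 + 1×2 = 26; y[1] = 2×2 + 4×4 + 1×3 + 1×4 = 27; y[2] = 2×4 + 4×2 + 1×4 + 1×3 = 23; y[3] = 2×3 + 4×4 + 1×2 + 1×4 = 28. Result: [26, 27, 23, 28]

[26, 27, 23, 28]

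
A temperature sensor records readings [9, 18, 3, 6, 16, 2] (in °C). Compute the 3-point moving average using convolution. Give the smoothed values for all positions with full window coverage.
3-point moving average kernel = [1, 1, 1]. Apply in 'valid' mode (full window coverage): avg[0] = (9 + 18 + 3) / 3 = 10.0; avg[1] = (18 + 3 + 6) / 3 = 9.0; avg[2] = (3 + 6 + 16) / 3 = 8.33; avg[3] = (6 + 16 + 2) / 3 = 8.0. Smoothed values: [10.0, 9.0, 8.33, 8.0]

[10.0, 9.0, 8.33, 8.0]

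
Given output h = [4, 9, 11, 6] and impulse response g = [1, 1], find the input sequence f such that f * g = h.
Deconvolve h=[4, 9, 11, 6] by g=[1, 1]. Since g[0]=1, solve forward: f[0] = h[0] / 1 = 4; f[1] = (h[1] - 4×1) / 1 = 5; f[2] = (h[2] - 5×1) / 1 = 6. So f = [4, 5, 6]. Check by forward convolution: h[0] = 4×1 = 4; h[1] = 4×1 + 5×1 = 9; h[2] = 5×1 + 6×1 = 11; h[3] = 6×1 = 6

[4, 5, 6]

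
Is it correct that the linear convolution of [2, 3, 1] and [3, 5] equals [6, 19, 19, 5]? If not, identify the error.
Recompute linear convolution of [2, 3, 1] and [3, 5]: y[0] = 2×3 = 6; y[1] = 2×5 + 3×3 = 19; y[2] = 3×5 + 1×3 = 18; y[3] = 1×5 = 5 → [6, 19, 18, 5]. Compare to given [6, 19, 19, 5]: they differ at index 2: given 19, correct 18, so answer: No

No. Error at index 2: given 19, correct 18.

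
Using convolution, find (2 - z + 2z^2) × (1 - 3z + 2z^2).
Ascending coefficients: a = [2, -1, 2], b = [1, -3, 2]. c[0] = 2×1 = 2; c[1] = 2×-3 + -1×1 = -7; c[2] = 2×2 + -1×-3 + 2×1 = 9; c[3] = -1×2 + 2×-3 = -8; c[4] = 2×2 = 4. Result coefficients: [2, -7, 9, -8, 4] → 2 - 7z + 9z^2 - 8z^3 + 4z^4

2 - 7z + 9z^2 - 8z^3 + 4z^4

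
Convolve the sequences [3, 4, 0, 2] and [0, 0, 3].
y[0] = 3×0 = 0; y[1] = 3×0 + 4×0 = 0; y[2] = 3×3 + 4×0 + 0×0 = 9; y[3] = 4×3 + 0×0 + 2×0 = 12; y[4] = 0×3 + 2×0 = 0; y[5] = 2×3 = 6

[0, 0, 9, 12, 0, 6]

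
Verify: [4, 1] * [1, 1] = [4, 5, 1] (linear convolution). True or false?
Recompute linear convolution of [4, 1] and [1, 1]: y[0] = 4×1 = 4; y[1] = 4×1 + 1×1 = 5; y[2] = 1×1 = 1 → [4, 5, 1]. Given [4, 5, 1] matches, so answer: Yes

Yes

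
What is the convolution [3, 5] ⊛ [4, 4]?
y[0] = 3×4 = 12; y[1] = 3×4 + 5×4 = 32; y[2] = 5×4 = 20

[12, 32, 20]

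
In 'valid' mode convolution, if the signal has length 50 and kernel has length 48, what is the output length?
'Valid' mode counts only positions where the kernel fully overlaps the signal: m - n + 1 = 50 - 48 + 1 = 3

3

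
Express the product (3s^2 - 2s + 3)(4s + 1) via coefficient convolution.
Ascending coefficients: a = [3, -2, 3], b = [1, 4]. c[0] = 3×1 = 3; c[1] = 3×4 + -2×1 = 10; c[2] = -2×4 + 3×1 = -5; c[3] = 3×4 = 12. Result coefficients: [3, 10, -5, 12] → 12s^3 - 5s^2 + 10s + 3

12s^3 - 5s^2 + 10s + 3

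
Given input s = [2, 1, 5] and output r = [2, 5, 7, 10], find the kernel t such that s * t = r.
Output length 4 = len(s) + len(t) - 1 ⇒ len(t) = 2. Solve t forward using t[k] = (r[k] - Σ_{i≥1} s[i]·t[k-i]) / s[0]: t[0] = r[0] / s[0] = 2 / 2 = 1; t[1] = (r[1] - 1×1) / s[0] = (5 - 1×1) / 2 = 2. So t = [1, 2]. Forward-check [2, 1, 5] * [1, 2]: r[0] = 2×1 = 2; r[1] = 2×2 + 1×1 = 5; r[2] = 1×2 + 5×1 = 7; r[3] = 5×2 = 10 → [2, 5, 7, 10] ✓

[1, 2]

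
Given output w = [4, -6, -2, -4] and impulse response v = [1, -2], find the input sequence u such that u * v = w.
Deconvolve w=[4, -6, -2, -4] by v=[1, -2]. Since v[0]=1, solve forward: u[0] = w[0] / 1 = 4; u[1] = (w[1] - 4×-2) / 1 = 2; u[2] = (w[2] - 2×-2) / 1 = 2. So u = [4, 2, 2]. Check by forward convolution: w[0] = 4×1 = 4; w[1] = 4×-2 + 2×1 = -6; w[2] = 2×-2 + 2×1 = -2; w[3] = 2×-2 = -4

[4, 2, 2]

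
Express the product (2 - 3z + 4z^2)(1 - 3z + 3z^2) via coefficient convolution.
Ascending coefficients: a = [2, -3, 4], b = [1, -3, 3]. c[0] = 2×1 = 2; c[1] = 2×-3 + -3×1 = -9; c[2] = 2×3 + -3×-3 + 4×1 = 19; c[3] = -3×3 + 4×-3 = -21; c[4] = 4×3 = 12. Result coefficients: [2, -9, 19, -21, 12] → 2 - 9z + 19z^2 - 21z^3 + 12z^4

2 - 9z + 19z^2 - 21z^3 + 12z^4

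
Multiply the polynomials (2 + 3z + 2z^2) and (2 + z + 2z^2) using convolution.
Ascending coefficients: a = [2, 3, 2], b = [2, 1, 2]. c[0] = 2×2 = 4; c[1] = 2×1 + 3×2 = 8; c[2] = 2×2 + 3×1 + 2×2 = 11; c[3] = 3×2 + 2×1 = 8; c[4] = 2×2 = 4. Result coefficients: [4, 8, 11, 8, 4] → 4 + 8z + 11z^2 + 8z^3 + 4z^4

4 + 8z + 11z^2 + 8z^3 + 4z^4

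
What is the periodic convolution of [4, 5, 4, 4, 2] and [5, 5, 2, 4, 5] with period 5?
Use y[k] = Σ_j s[j]·t[(k-j) mod 5]. y[0] = 4×5 + 5×5 + 4×4 + 4×2 + 2×5 = 79; y[1] = 4×5 + 5×5 + 4×5 + 4×4 + 2×2 = 85; y[2] = 4×2 + 5×5 + 4×5 + 4×5 + 2×4 = 81; y[3] = 4×4 + 5×2 + 4×5 + 4×5 + 2×5 = 76; y[4] = 4×5 + 5×4 + 4×2 + 4×5 + 2×5 = 78. Result: [79, 85, 81, 76, 78]

[79, 85, 81, 76, 78]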